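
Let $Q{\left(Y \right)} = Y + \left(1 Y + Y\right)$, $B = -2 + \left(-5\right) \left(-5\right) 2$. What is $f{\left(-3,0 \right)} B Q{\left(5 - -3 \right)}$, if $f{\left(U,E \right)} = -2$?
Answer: $-2304$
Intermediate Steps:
$B = 48$ ($B = -2 + 25 \cdot 2 = -2 + 50 = 48$)
$Q{\left(Y \right)} = 3 Y$ ($Q{\left(Y \right)} = Y + \left(Y + Y\right) = Y + 2 Y = 3 Y$)
$f{\left(-3,0 \right)} B Q{\left(5 - -3 \right)} = \left(-2\right) 48 \cdot 3 \left(5 - -3\right) = - 96 \cdot 3 \left(5 + 3\right) = - 96 \cdot 3 \cdot 8 = \left(-96\right) 24 = -2304$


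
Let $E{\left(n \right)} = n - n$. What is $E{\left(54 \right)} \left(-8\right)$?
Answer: $0$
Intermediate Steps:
$E{\left(n \right)} = 0$
$E{\left(54 \right)} \left(-8\right) = 0 \left(-8\right) = 0$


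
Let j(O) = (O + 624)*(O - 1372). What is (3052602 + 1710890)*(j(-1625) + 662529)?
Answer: 17446413300792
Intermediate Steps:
j(O) = (-1372 + O)*(624 + O) (j(O) = (624 + O)*(-1372 + O) = (-1372 + O)*(624 + O))
(3052602 + 1710890)*(j(-1625) + 662529) = (3052602 + 1710890)*((-856128 + (-1625)**2 - 748*(-1625)) + 662529) = 4763492*((-856128 + 2640625 + 1215500) + 662529) = 4763492*(2999997 + 662529) = 4763492*3662526 = 17446413300792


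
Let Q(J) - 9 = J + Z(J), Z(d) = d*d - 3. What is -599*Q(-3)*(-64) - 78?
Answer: 459954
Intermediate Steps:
Z(d) = -3 + d**2 (Z(d) = d**2 - 3 = -3 + d**2)
Q(J) = 6 + J + J**2 (Q(J) = 9 + (J + (-3 + J**2)) = 9 + (-3 + J + J**2) = 6 + J + J**2)
-599*Q(-3)*(-64) - 78 = -599*(6 - 3 + (-3)**2)*(-64) - 78 = -599*(6 - 3 + 9)*(-64) - 78 = -7188*(-64) - 78 = -599*(-768) - 78 = 460032 - 78 = 459954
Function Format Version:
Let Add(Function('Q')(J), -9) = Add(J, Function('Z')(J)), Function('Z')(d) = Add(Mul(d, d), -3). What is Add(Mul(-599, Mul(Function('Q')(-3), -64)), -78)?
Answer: 459954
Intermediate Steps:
Function('Z')(d) = Add(-3, Pow(d, 2)) (Function('Z')(d) = Add(Pow(d, 2), -3) = Add(-3, Pow(d, 2)))
Function('Q')(J) = Add(6, J, Pow(J, 2)) (Function('Q')(J) = Add(9, Add(J, Add(-3, Pow(J, 2)))) = Add(9, Add(-3, J, Pow(J, 2))) = Add(6, J, Pow(J, 2)))
Add(Mul(-599, Mul(Function('Q')(-3), -64)), -78) = Add(Mul(-599, Mul(Add(6, -3, Pow(-3, 2)), -64)), -78) = Add(Mul(-599, Mul(Add(6, -3, 9), -64)), -78) = Add(Mul(-599, Mul(12, -64)), -78) = Add(Mul(-599, -768), -78) = Add(460032, -78) = 459954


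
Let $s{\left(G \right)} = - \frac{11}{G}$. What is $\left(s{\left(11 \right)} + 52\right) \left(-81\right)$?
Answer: $-4131$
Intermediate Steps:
$\left(s{\left(11 \right)} + 52\right) \left(-81\right) = \left(- \frac{11}{11} + 52\right) \left(-81\right) = \left(\left(-11\right) \frac{1}{11} + 52\right) \left(-81\right) = \left(-1 + 52\right) \left(-81\right) = 51 \left(-81\right) = -4131$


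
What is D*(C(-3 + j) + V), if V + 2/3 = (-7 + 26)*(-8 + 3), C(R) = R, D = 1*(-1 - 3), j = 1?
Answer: 1172/3 ≈ 390.67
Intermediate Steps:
D = -4 (D = 1*(-4) = -4)
V = -287/3 (V = -⅔ + (-7 + 26)*(-8 + 3) = -⅔ + 19*(-5) = -⅔ - 95 = -287/3 ≈ -95.667)
D*(C(-3 + j) + V) = -4*((-3 + 1) - 287/3) = -4*(-2 - 287/3) = -4*(-293/3) = 1172/3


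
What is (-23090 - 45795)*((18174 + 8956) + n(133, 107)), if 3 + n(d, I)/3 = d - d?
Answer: -1868230085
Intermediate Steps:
n(d, I) = -9 (n(d, I) = -9 + 3*(d - d) = -9 + 3*0 = -9 + 0 = -9)
(-23090 - 45795)*((18174 + 8956) + n(133, 107)) = (-23090 - 45795)*((18174 + 8956) - 9) = -68885*(27130 - 9) = -68885*27121 = -1868230085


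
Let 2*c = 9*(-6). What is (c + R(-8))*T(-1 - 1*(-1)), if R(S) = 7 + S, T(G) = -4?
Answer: 112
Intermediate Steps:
c = -27 (c = (9*(-6))/2 = (½)*(-54) = -27)
(c + R(-8))*T(-1 - 1*(-1)) = (-27 + (7 - 8))*(-4) = (-27 - 1)*(-4) = -28*(-4) = 112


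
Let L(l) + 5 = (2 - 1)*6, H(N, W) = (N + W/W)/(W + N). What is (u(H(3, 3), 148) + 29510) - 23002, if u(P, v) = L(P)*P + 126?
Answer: 19904/3 ≈ 6634.7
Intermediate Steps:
H(N, W) = (1 + N)/(N + W) (H(N, W) = (N + 1)/(N + W) = (1 + N)/(N + W))
L(l) = 1 (L(l) = -5 + (2 - 1)*6 = -5 + 1*6 = -5 + 6 = 1)
u(P, v) = 126 + P (u(P, v) = 1*P + 126 = P + 126 = 126 + P)
(u(H(3, 3), 148) + 29510) - 23002 = ((126 + (1 + 3)/(3 + 3)) + 29510) - 23002 = ((126 + 4/6) + 29510) - 23002 = ((126 + (1/6)*4) + 29510) - 23002 = ((126 + 2/3) + 29510) - 23002 = (380/3 + 29510) - 23002 = 88910/3 - 23002 = 19904/3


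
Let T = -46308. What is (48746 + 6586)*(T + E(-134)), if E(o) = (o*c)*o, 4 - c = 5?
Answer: -3555855648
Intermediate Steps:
c = -1 (c = 4 - 1*5 = 4 - 5 = -1)
E(o) = -o² (E(o) = (o*(-1))*o = (-o)*o = -o²)
(48746 + 6586)*(T + E(-134)) = (48746 + 6586)*(-46308 - 1*(-134)²) = 55332*(-46308 - 1*17956) = 55332*(-46308 - 17956) = 55332*(-64264) = -3555855648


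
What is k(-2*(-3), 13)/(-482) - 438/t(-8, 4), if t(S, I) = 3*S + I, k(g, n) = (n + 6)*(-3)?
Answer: 26532/1205 ≈ 22.018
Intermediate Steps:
k(g, n) = -18 - 3*n (k(g, n) = (6 + n)*(-3) = -18 - 3*n)
t(S, I) = I + 3*S
k(-2*(-3), 13)/(-482) - 438/t(-8, 4) = (-18 - 3*13)/(-482) - 438/(4 + 3*(-8)) = (-18 - 39)*(-1/482) - 438/(4 - 24) = -57*(-1/482) - 438/(-20) = 57/482 - 438*(-1/20) = 57/482 + 219/10 = 26532/1205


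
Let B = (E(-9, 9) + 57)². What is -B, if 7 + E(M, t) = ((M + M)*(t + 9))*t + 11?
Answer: -8151025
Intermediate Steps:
E(M, t) = 4 + 2*M*t*(9 + t) (E(M, t) = -7 + (((M + M)*(t + 9))*t + 11) = -7 + (((2*M)*(9 + t))*t + 11) = -7 + ((2*M*(9 + t))*t + 11) = -7 + (2*M*t*(9 + t) + 11) = -7 + (11 + 2*M*t*(9 + t)) = 4 + 2*M*t*(9 + t))
B = 8151025 (B = ((4 + 2*(-9)*9² + 18*(-9)*9) + 57)² = ((4 + 2*(-9)*81 - 1458) + 57)² = ((4 - 1458 - 1458) + 57)² = (-2912 + 57)² = (-2855)² = 8151025)
-B = -1*8151025 = -8151025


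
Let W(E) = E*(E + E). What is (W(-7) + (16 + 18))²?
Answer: 17424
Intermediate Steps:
W(E) = 2*E² (W(E) = E*(2*E) = 2*E²)
(W(-7) + (16 + 18))² = (2*(-7)² + (16 + 18))² = (2*49 + 34)² = (98 + 34)² = 132² = 17424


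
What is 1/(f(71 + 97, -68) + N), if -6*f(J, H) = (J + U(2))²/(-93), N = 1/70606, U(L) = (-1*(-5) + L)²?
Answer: 317727/26812633 ≈ 0.011850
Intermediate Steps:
U(L) = (5 + L)²
N = 1/70606 ≈ 1.4163e-5
f(J, H) = (49 + J)²/558 (f(J, H) = -(J + (5 + 2)²)²/(6*(-93)) = -(J + 7²)²*(-1)/(6*93) = -(J + 49)²*(-1)/(6*93) = -(49 + J)²*(-1)/(6*93) = -(-1)*(49 + J)²/558 = (49 + J)²/558)
1/(f(71 + 97, -68) + N) = 1/((49 + (71 + 97))²/558 + 1/70606) = 1/((49 + 168)²/558 + 1/70606) = 1/((1/558)*217² + 1/70606) = 1/((1/558)*47089 + 1/70606) = 1/(1519/18 + 1/70606) = 1/(26812633/317727) = 317727/26812633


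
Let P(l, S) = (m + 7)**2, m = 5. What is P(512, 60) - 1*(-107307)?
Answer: 107451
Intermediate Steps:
P(l, S) = 144 (P(l, S) = (5 + 7)**2 = 12**2 = 144)
P(512, 60) - 1*(-107307) = 144 - 1*(-107307) = 144 + 107307 = 107451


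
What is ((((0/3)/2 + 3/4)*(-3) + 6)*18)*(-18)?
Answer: -1215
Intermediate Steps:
((((0/3)/2 + 3/4)*(-3) + 6)*18)*(-18) = ((((0*(1/3))*(1/2) + 3*(1/4))*(-3) + 6)*18)*(-18) = (((0*(1/2) + 3/4)*(-3) + 6)*18)*(-18) = (((0 + 3/4)*(-3) + 6)*18)*(-18) = (((3/4)*(-3) + 6)*18)*(-18) = ((-9/4 + 6)*18)*(-18) = ((15/4)*18)*(-18) = (135/2)*(-18) = -1215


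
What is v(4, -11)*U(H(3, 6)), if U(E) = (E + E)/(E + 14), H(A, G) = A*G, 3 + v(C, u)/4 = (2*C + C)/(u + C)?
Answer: -297/14 ≈ -21.214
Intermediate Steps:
v(C, u) = -12 + 12*C/(C + u) (v(C, u) = -12 + 4*((2*C + C)/(u + C)) = -12 + 4*((3*C)/(C + u)) = -12 + 4*(3*C/(C + u)) = -12 + 12*C/(C + u))
U(E) = 2*E/(14 + E) (U(E) = (2*E)/(14 + E) = 2*E/(14 + E))
v(4, -11)*U(H(3, 6)) = (-12*(-11)/(4 - 11))*(2*(3*6)/(14 + 3*6)) = (-12*(-11)/(-7))*(2*18/(14 + 18)) = (-12*(-11)*(-⅐))*(2*18/32) = -264*18/(7*32) = -132/7*9/8 = -297/14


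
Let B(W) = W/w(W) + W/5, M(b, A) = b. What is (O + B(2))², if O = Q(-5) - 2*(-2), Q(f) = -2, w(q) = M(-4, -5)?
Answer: 361/100 ≈ 3.6100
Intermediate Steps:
w(q) = -4
B(W) = -W/20 (B(W) = W/(-4) + W/5 = W*(-¼) + W*(⅕) = -W/4 + W/5 = -W/20)
O = 2 (O = -2 - 2*(-2) = -2 + 4 = 2)
(O + B(2))² = (2 - 1/20*2)² = (2 - ⅒)² = (19/10)² = 361/100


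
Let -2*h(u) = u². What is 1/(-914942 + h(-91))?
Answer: -2/1838165 ≈ -1.0880e-6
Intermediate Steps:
h(u) = -u²/2
1/(-914942 + h(-91)) = 1/(-914942 - ½*(-91)²) = 1/(-914942 - ½*8281) = 1/(-914942 - 8281/2) = 1/(-1838165/2) = -2/1838165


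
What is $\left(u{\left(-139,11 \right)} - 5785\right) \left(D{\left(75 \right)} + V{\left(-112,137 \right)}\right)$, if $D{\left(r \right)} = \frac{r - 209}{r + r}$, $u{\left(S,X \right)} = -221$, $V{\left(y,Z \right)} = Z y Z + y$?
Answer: $\frac{315651470134}{25} \approx 1.2626 \cdot 10^{10}$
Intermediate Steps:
$V{\left(y,Z \right)} = y + y Z^{2}$ ($V{\left(y,Z \right)} = y Z^{2} + y = y + y Z^{2}$)
$D{\left(r \right)} = \frac{-209 + r}{2 r}$
$\left(u{\left(-139,11 \right)} - 5785\right) \left(D{\left(75 \right)} + V{\left(-112,137 \right)}\right) = \left(-221 - 5785\right) \left(\frac{-209 + 75}{2 \cdot 75} - 112 \left(1 + 137^{2}\right)\right) = - 6006 \left(\frac{1}{2} \cdot \frac{1}{75} \left(-134\right) - 112 \left(1 + 18769\right)\right) = - 6006 \left(- \frac{67}{75} - 2102240\right) = \left(-6006\right) \left(- \frac{157668067}{75}\right) = \frac{315651470134}{25}$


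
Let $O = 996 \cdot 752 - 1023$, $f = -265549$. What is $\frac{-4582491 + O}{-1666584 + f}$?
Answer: $\frac{3834522}{1932133} \approx 1.9846$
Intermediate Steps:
$O = 747969$ ($O = 748992 - 1023 = 747969$)
$\frac{-4582491 + O}{-1666584 + f} = \frac{-4582491 + 747969}{-1666584 - 265549} = - \frac{3834522}{-1932133} = \left(-3834522\right) \left(- \frac{1}{1932133}\right) = \frac{3834522}{1932133}$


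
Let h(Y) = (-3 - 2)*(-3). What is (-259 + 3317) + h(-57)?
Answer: 3073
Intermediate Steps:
h(Y) = 15 (h(Y) = -5*(-3) = 15)
(-259 + 3317) + h(-57) = (-259 + 3317) + 15 = 3058 + 15 = 3073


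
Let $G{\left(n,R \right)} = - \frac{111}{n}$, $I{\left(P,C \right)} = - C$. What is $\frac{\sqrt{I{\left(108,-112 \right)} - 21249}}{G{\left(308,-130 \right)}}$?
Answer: $- \frac{308 i \sqrt{21137}}{111} \approx - 403.41 i$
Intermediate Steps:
$\frac{\sqrt{I{\left(108,-112 \right)} - 21249}}{G{\left(308,-130 \right)}} = \frac{\sqrt{\left(-1\right) \left(-112\right) - 21249}}{\left(-111\right) \frac{1}{308}} = \frac{\sqrt{112 - 21249}}{\left(-111\right) \frac{1}{308}} = \frac{\sqrt{-21137}}{- \frac{111}{308}} = i \sqrt{21137} \left(- \frac{308}{111}\right) = - \frac{308 i \sqrt{21137}}{111}$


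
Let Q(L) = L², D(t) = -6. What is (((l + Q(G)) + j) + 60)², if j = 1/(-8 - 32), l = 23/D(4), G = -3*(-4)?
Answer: 576816289/14400 ≈ 40057.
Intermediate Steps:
G = 12
l = -23/6 (l = 23/(-6) = 23*(-⅙) = -23/6 ≈ -3.8333)
j = -1/40 (j = 1/(-40) = -1/40 ≈ -0.025000)
(((l + Q(G)) + j) + 60)² = (((-23/6 + 12²) - 1/40) + 60)² = (((-23/6 + 144) - 1/40) + 60)² = ((841/6 - 1/40) + 60)² = (16817/120 + 60)² = (24017/120)² = 576816289/14400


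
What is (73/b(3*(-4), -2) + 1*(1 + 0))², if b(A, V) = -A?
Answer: 7225/144 ≈ 50.174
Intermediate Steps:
(73/b(3*(-4), -2) + 1*(1 + 0))² = (73/((-3*(-4))) + 1*(1 + 0))² = (73/((-1*(-12))) + 1*1)² = (73/12 + 1)² = (85/12)² = 7225/144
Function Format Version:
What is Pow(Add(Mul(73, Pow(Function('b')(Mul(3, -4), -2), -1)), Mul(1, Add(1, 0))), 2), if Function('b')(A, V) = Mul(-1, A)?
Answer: Rational(7225, 144) ≈ 50.174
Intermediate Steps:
Pow(Add(Mul(73, Pow(Function('b')(Mul(3, -4), -2), -1)), Mul(1, Add(1, 0))), 2) = Pow(Add(Mul(73, Pow(Mul(-1, Mul(3, -4)), -1)), Mul(1, Add(1, 0))), 2) = Pow(Add(Mul(73, Pow(Mul(-1, -12), -1)), Mul(1, 1)), 2) = Pow(Add(Mul(73, Pow(12, -1)), 1), 2) = Pow(Add(Mul(73, Rational(1, 12)), 1), 2) = Pow(Add(Rational(73, 12), 1), 2) = Pow(Rational(85, 12), 2) = Rational(7225, 144)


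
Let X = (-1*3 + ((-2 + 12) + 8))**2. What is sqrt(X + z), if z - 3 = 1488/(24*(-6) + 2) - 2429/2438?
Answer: sqrt(6487715290274)/173098 ≈ 14.715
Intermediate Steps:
X = 225 (X = (-3 + (10 + 8))**2 = (-3 + 18)**2 = 15**2 = 225)
z = -1467037/173098 (z = 3 + (1488/(24*(-6) + 2) - 2429/2438) = 3 + (1488/(-144 + 2) - 2429*1/2438) = 3 + (1488/(-142) - 2429/2438) = 3 + (1488*(-1/142) - 2429/2438) = 3 + (-744/71 - 2429/2438) = 3 - 1986331/173098 = -1467037/173098 ≈ -8.4752)
sqrt(X + z) = sqrt(225 - 1467037/173098) = sqrt(37480013/173098) = sqrt(6487715290274)/173098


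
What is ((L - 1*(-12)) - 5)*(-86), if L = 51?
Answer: -4988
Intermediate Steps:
((L - 1*(-12)) - 5)*(-86) = ((51 - 1*(-12)) - 5)*(-86) = ((51 + 12) - 5)*(-86) = (63 - 5)*(-86) = 58*(-86) = -4988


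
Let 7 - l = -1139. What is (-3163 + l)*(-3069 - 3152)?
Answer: 12547757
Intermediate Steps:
l = 1146 (l = 7 - 1*(-1139) = 7 + 1139 = 1146)
(-3163 + l)*(-3069 - 3152) = (-3163 + 1146)*(-3069 - 3152) = -2017*(-6221) = 12547757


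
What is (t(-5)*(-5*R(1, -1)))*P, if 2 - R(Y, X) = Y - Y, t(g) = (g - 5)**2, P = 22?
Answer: -22000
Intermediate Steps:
t(g) = (-5 + g)**2
R(Y, X) = 2 (R(Y, X) = 2 - (Y - Y) = 2 - 1*0 = 2 + 0 = 2)
(t(-5)*(-5*R(1, -1)))*P = ((-5 - 5)**2*(-5*2))*22 = ((-10)**2*(-10))*22 = (100*(-10))*22 = -1000*22 = -22000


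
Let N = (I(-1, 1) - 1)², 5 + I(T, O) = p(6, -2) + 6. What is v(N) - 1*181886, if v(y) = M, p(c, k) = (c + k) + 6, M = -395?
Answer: -182281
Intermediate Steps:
p(c, k) = 6 + c + k
I(T, O) = 11 (I(T, O) = -5 + ((6 + 6 - 2) + 6) = -5 + (10 + 6) = -5 + 16 = 11)
N = 100 (N = (11 - 1)² = 10² = 100)
v(y) = -395
v(N) - 1*181886 = -395 - 1*181886 = -395 - 181886 = -182281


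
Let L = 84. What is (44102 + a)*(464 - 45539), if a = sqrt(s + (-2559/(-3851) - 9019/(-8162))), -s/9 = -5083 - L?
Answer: -1987897650 - 45075*sqrt(45944942704595586806)/31431862 ≈ -1.9976e+9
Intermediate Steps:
s = 46503 (s = -9*(-5083 - 1*84) = -9*(-5083 - 84) = -9*(-5167) = 46503)
a = sqrt(45944942704595586806)/31431862 (a = sqrt(46503 + (-2559/(-3851) - 9019/(-8162))) = sqrt(46503 + (-2559*(-1/3851) - 9019*(-1/8162))) = sqrt(46503 + (2559/3851 + 9019/8162)) = sqrt(46503 + 55618727/31431862) = sqrt(1461731497313/31431862) = sqrt(45944942704595586806)/31431862 ≈ 215.65)
(44102 + a)*(464 - 45539) = (44102 + sqrt(45944942704595586806)/31431862)*(464 - 45539) = (44102 + sqrt(45944942704595586806)/31431862)*(-45075) = -1987897650 - 45075*sqrt(45944942704595586806)/31431862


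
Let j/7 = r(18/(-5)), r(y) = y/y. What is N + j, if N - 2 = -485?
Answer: -476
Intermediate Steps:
r(y) = 1
N = -483 (N = 2 - 485 = -483)
j = 7 (j = 7*1 = 7)
N + j = -483 + 7 = -476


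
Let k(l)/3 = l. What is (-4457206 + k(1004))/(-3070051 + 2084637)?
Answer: 2227097/492707 ≈ 4.5201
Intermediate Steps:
k(l) = 3*l
(-4457206 + k(1004))/(-3070051 + 2084637) = (-4457206 + 3*1004)/(-3070051 + 2084637) = (-4457206 + 3012)/(-985414) = -4454194*(-1/985414) = 2227097/492707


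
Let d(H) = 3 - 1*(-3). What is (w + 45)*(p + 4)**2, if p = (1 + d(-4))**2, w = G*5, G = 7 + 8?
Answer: 337080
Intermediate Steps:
G = 15
d(H) = 6 (d(H) = 3 + 3 = 6)
w = 75 (w = 15*5 = 75)
p = 49 (p = (1 + 6)**2 = 7**2 = 49)
(w + 45)*(p + 4)**2 = (75 + 45)*(49 + 4)**2 = 120*53**2 = 120*2809 = 337080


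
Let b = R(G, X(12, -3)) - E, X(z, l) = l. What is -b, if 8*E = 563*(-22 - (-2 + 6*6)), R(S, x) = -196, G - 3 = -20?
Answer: -3745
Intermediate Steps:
G = -17 (G = 3 - 20 = -17)
E = -3941 (E = (563*(-22 - (-2 + 6*6)))/8 = (563*(-22 - (-2 + 36)))/8 = (563*(-22 - 1*34))/8 = (563*(-22 - 34))/8 = (563*(-56))/8 = (⅛)*(-31528) = -3941)
b = 3745 (b = -196 - 1*(-3941) = -196 + 3941 = 3745)
-b = -1*3745 = -3745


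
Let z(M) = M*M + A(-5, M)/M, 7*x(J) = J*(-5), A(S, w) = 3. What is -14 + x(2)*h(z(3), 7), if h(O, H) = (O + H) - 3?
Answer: -34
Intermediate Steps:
x(J) = -5*J/7 (x(J) = (J*(-5))/7 = (-5*J)/7 = -5*J/7)
z(M) = M**2 + 3/M (z(M) = M*M + 3/M = M**2 + 3/M)
h(O, H) = -3 + H + O (h(O, H) = (H + O) - 3 = -3 + H + O)
-14 + x(2)*h(z(3), 7) = -14 + (-5/7*2)*(-3 + 7 + (3 + 3**3)/3) = -14 - 10*(-3 + 7 + (3 + 27)/3)/7 = -14 - 10*(-3 + 7 + (1/3)*30)/7 = -14 - 10*(-3 + 7 + 10)/7 = -14 - 10/7*14 = -14 - 20 = -34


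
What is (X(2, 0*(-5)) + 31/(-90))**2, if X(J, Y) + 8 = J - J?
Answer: 564001/8100 ≈ 69.630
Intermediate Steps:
X(J, Y) = -8 (X(J, Y) = -8 + (J - J) = -8 + 0 = -8)
(X(2, 0*(-5)) + 31/(-90))**2 = (-8 + 31/(-90))**2 = (-8 + 31*(-1/90))**2 = (-8 - 31/90)**2 = (-751/90)**2 = 564001/8100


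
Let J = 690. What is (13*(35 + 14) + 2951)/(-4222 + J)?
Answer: -897/883 ≈ -1.0159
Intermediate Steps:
(13*(35 + 14) + 2951)/(-4222 + J) = (13*(35 + 14) + 2951)/(-4222 + 690) = (13*49 + 2951)/(-3532) = (637 + 2951)*(-1/3532) = 3588*(-1/3532) = -897/883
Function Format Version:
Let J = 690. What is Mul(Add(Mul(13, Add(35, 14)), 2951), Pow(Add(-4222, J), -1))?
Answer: Rational(-897, 883) ≈ -1.0159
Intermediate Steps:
Mul(Add(Mul(13, Add(35, 14)), 2951), Pow(Add(-4222, J), -1)) = Mul(Add(Mul(13, Add(35, 14)), 2951), Pow(Add(-4222, 690), -1)) = Mul(Add(Mul(13, 49), 2951), Pow(-3532, -1)) = Mul(Add(637, 2951), Rational(-1, 3532)) = Mul(3588, Rational(-1, 3532)) = Rational(-897, 883)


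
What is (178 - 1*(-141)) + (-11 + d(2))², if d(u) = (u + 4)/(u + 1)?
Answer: 400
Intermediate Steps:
d(u) = (4 + u)/(1 + u)
(178 - 1*(-141)) + (-11 + d(2))² = (178 - 1*(-141)) + (-11 + (4 + 2)/(1 + 2))² = (178 + 141) + (-11 + 6/3)² = 319 + (-11 + (⅓)*6)² = 319 + (-11 + 2)² = 319 + (-9)² = 319 + 81 = 400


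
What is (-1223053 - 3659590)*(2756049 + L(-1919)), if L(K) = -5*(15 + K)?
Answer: -13503286118867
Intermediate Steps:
L(K) = -75 - 5*K
(-1223053 - 3659590)*(2756049 + L(-1919)) = (-1223053 - 3659590)*(2756049 + (-75 - 5*(-1919))) = -4882643*(2756049 + (-75 + 9595)) = -4882643*(2756049 + 9520) = -4882643*2765569 = -13503286118867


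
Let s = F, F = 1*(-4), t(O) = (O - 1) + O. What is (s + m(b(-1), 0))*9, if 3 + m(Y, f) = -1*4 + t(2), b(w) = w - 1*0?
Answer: -72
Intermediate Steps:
b(w) = w (b(w) = w + 0 = w)
t(O) = -1 + 2*O (t(O) = (-1 + O) + O = -1 + 2*O)
m(Y, f) = -4 (m(Y, f) = -3 + (-1*4 + (-1 + 2*2)) = -3 + (-4 + (-1 + 4)) = -3 + (-4 + 3) = -3 - 1 = -4)
F = -4
s = -4
(s + m(b(-1), 0))*9 = (-4 - 4)*9 = -8*9 = -72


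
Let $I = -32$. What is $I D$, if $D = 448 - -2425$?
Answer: $-91936$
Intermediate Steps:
$D = 2873$ ($D = 448 + 2425 = 2873$)
$I D = \left(-32\right) 2873 = -91936$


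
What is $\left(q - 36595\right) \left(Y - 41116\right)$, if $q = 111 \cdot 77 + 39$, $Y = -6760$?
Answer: $1340958884$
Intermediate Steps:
$q = 8586$ ($q = 8547 + 39 = 8586$)
$\left(q - 36595\right) \left(Y - 41116\right) = \left(8586 - 36595\right) \left(-6760 - 41116\right) = \left(8586 - 36595\right) \left(-47876\right) = \left(-28009\right) \left(-47876\right) = 1340958884$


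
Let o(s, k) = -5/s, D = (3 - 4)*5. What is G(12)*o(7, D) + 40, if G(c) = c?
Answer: 220/7 ≈ 31.429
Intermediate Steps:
D = -5 (D = -1*5 = -5)
G(12)*o(7, D) + 40 = 12*(-5/7) + 40 = -60/7 + 40 = 220/7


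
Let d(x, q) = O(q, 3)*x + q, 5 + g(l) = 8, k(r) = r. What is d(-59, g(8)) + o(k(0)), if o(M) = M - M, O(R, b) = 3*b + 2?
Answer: -646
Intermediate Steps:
g(l) = 3 (g(l) = -5 + 8 = 3)
O(R, b) = 2 + 3*b
o(M) = 0
d(x, q) = q + 11*x (d(x, q) = (2 + 3*3)*x + q = (2 + 9)*x + q = 11*x + q = q + 11*x)
d(-59, g(8)) + o(k(0)) = (3 + 11*(-59)) + 0 = (3 - 649) + 0 = -646 + 0 = -646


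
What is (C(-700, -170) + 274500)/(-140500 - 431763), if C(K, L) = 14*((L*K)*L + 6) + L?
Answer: 12301982/24881 ≈ 494.43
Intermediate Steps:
C(K, L) = 84 + L + 14*K*L² (C(K, L) = 14*((K*L)*L + 6) + L = 14*(K*L² + 6) + L = 14*(6 + K*L²) + L = (84 + 14*K*L²) + L = 84 + L + 14*K*L²)
(C(-700, -170) + 274500)/(-140500 - 431763) = ((84 - 170 + 14*(-700)*(-170)²) + 274500)/(-140500 - 431763) = ((84 - 170 + 14*(-700)*28900) + 274500)/(-572263) = ((84 - 170 - 283220000) + 274500)*(-1/572263) = (-283220086 + 274500)*(-1/572263) = -282945586*(-1/572263) = 12301982/24881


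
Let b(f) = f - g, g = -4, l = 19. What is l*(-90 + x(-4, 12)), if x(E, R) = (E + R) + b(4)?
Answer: -1406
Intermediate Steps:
b(f) = 4 + f (b(f) = f - 1*(-4) = f + 4 = 4 + f)
x(E, R) = 8 + E + R (x(E, R) = (E + R) + (4 + 4) = (E + R) + 8 = 8 + E + R)
l*(-90 + x(-4, 12)) = 19*(-90 + (8 - 4 + 12)) = 19*(-90 + 16) = 19*(-74) = -1406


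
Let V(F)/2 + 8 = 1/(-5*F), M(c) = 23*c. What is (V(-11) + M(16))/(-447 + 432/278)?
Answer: -897106/1135145 ≈ -0.79030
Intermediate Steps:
V(F) = -16 - 2/(5*F) (V(F) = -16 + 2/((-5*F)) = -16 + 2*(-1/(5*F)) = -16 - 2/(5*F))
(V(-11) + M(16))/(-447 + 432/278) = ((-16 - 2/5/(-11)) + 23*16)/(-447 + 432/278) = ((-16 - 2/5*(-1/11)) + 368)/(-447 + 432*(1/278)) = ((-16 + 2/55) + 368)/(-447 + 216/139) = (-878/55 + 368)/(-61917/139) = (19362/55)*(-139/61917) = -897106/1135145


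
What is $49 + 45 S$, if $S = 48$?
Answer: $2209$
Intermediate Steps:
$49 + 45 S = 49 + 45 \cdot 48 = 49 + 2160 = 2209$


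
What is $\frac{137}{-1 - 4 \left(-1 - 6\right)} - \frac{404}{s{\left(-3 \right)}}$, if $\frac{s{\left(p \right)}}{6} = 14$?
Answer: $\frac{50}{189} \approx 0.26455$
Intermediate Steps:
$s{\left(p \right)} = 84$ ($s{\left(p \right)} = 6 \cdot 14 = 84$)
$\frac{137}{-1 - 4 \left(-1 - 6\right)} - \frac{404}{s{\left(-3 \right)}} = \frac{137}{-1 - 4 \left(-1 - 6\right)} - \frac{404}{84} = \frac{137}{-1 - 4 \left(-1 - 6\right)} - \frac{101}{21} = \frac{137}{-1 - -28} - \frac{101}{21} = \frac{137}{-1 + 28} - \frac{101}{21} = \frac{137}{27} - \frac{101}{21} = \frac{50}{189}$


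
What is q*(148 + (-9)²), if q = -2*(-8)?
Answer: 3664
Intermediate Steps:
q = 16
q*(148 + (-9)²) = 16*(148 + (-9)²) = 16*(148 + 81) = 16*229 = 3664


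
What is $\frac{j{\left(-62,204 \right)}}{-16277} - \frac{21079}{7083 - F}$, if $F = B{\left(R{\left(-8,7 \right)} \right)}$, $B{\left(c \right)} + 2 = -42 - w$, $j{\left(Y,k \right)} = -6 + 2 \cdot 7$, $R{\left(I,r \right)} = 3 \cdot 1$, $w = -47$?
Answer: $- \frac{343159523}{115241160} \approx -2.9778$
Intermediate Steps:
$R{\left(I,r \right)} = 3$
$j{\left(Y,k \right)} = 8$ ($j{\left(Y,k \right)} = -6 + 14 = 8$)
$B{\left(c \right)} = 3$ ($B{\left(c \right)} = -2 - -5 = -2 + \left(-42 + 47\right) = -2 + 5 = 3$)
$F = 3$
$\frac{j{\left(-62,204 \right)}}{-16277} - \frac{21079}{7083 - F} = \frac{8}{-16277} - \frac{21079}{7083 - 3} = 8 \left(- \frac{1}{16277}\right) - \frac{21079}{7083 - 3} = - \frac{8}{16277} - \frac{21079}{7080} = - \frac{343159523}{115241160}$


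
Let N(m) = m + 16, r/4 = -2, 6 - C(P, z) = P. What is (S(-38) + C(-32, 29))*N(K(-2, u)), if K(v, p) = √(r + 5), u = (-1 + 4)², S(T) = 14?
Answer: 832 + 52*I*√3 ≈ 832.0 + 90.067*I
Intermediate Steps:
C(P, z) = 6 - P
r = -8 (r = 4*(-2) = -8)
u = 9 (u = 3² = 9)
K(v, p) = I*√3 (K(v, p) = √(-8 + 5) = √(-3) = I*√3)
N(m) = 16 + m
(S(-38) + C(-32, 29))*N(K(-2, u)) = (14 + (6 - 1*(-32)))*(16 + I*√3) = (14 + (6 + 32))*(16 + I*√3) = (14 + 38)*(16 + I*√3) = 52*(16 + I*√3) = 832 + 52*I*√3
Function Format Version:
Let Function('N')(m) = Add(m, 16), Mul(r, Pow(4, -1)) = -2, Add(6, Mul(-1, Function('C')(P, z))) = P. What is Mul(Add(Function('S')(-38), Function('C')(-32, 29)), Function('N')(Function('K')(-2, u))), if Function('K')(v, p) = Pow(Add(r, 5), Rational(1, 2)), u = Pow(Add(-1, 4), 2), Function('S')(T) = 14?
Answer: Add(832, Mul(52, I, Pow(3, Rational(1, 2)))) ≈ Add(832.00, Mul(90.067, I))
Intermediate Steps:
Function('C')(P, z) = Add(6, Mul(-1, P))
r = -8 (r = Mul(4, -2) = -8)
u = 9 (u = Pow(3, 2) = 9)
Function('K')(v, p) = Mul(I, Pow(3, Rational(1, 2))) (Function('K')(v, p) = Pow(Add(-8, 5), Rational(1, 2)) = Pow(-3, Rational(1, 2)) = Mul(I, Pow(3, Rational(1, 2))))
Function('N')(m) = Add(16, m)
Mul(Add(Function('S')(-38), Function('C')(-32, 29)), Function('N')(Function('K')(-2, u))) = Mul(Add(14, Add(6, Mul(-1, -32))), Add(16, Mul(I, Pow(3, Rational(1, 2))))) = Mul(Add(14, Add(6, 32)), Add(16, Mul(I, Pow(3, Rational(1, 2))))) = Mul(Add(14, 38), Add(16, Mul(I, Pow(3, Rational(1, 2))))) = Mul(52, Add(16, Mul(I, Pow(3, Rational(1, 2))))) = Add(832, Mul(52, I, Pow(3, Rational(1, 2))))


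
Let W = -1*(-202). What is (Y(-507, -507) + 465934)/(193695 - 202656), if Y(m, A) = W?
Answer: -466136/8961 ≈ -52.018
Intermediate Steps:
W = 202
Y(m, A) = 202
(Y(-507, -507) + 465934)/(193695 - 202656) = (202 + 465934)/(193695 - 202656) = 466136/(-8961) = 466136*(-1/8961) = -466136/8961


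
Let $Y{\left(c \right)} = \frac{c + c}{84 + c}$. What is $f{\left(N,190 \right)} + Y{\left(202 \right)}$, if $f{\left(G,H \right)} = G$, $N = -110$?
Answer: $- \frac{15528}{143} \approx -108.59$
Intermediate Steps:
$Y{\left(c \right)} = \frac{2 c}{84 + c}$
$f{\left(N,190 \right)} + Y{\left(202 \right)} = -110 + 2 \cdot 202 \frac{1}{84 + 202} = -110 + 2 \cdot 202 \cdot \frac{1}{286} = -110 + \frac{202}{143} = - \frac{15528}{143}$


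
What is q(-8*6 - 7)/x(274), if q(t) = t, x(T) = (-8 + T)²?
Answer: -55/70756 ≈ -0.00077732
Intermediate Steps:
q(-8*6 - 7)/x(274) = (-8*6 - 7)/((-8 + 274)²) = (-48 - 7)/(266²) = -55/70756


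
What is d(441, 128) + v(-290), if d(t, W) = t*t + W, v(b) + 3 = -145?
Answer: 194461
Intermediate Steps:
v(b) = -148 (v(b) = -3 - 145 = -148)
d(t, W) = W + t² (d(t, W) = t² + W = W + t²)
d(441, 128) + v(-290) = (128 + 441²) - 148 = (128 + 194481) - 148 = 194609 - 148 = 194461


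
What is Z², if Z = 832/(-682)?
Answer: 173056/116281 ≈ 1.4883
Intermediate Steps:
Z = -416/341 (Z = 832*(-1/682) = -416/341 ≈ -1.2199)
Z² = (-416/341)² = 173056/116281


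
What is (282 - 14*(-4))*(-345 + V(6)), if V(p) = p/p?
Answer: -116272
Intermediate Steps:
V(p) = 1
(282 - 14*(-4))*(-345 + V(6)) = (282 - 14*(-4))*(-345 + 1) = (282 + 56)*(-344) = 338*(-344) = -116272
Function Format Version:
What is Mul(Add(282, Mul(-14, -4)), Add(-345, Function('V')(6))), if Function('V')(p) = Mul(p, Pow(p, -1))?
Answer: -116272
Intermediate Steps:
Function('V')(p) = 1
Mul(Add(282, Mul(-14, -4)), Add(-345, Function('V')(6))) = Mul(Add(282, Mul(-14, -4)), Add(-345, 1)) = Mul(Add(282, 56), -344) = Mul(338, -344) = -116272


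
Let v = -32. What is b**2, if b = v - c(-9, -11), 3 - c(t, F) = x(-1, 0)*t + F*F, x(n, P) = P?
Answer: 7396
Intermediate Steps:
c(t, F) = 3 - F**2 (c(t, F) = 3 - (0*t + F*F) = 3 - (0 + F**2) = 3 - F**2)
b = 86 (b = -32 - (3 - 1*(-11)**2) = -32 - (3 - 1*121) = -32 - (3 - 121) = -32 - 1*(-118) = -32 + 118 = 86)
b**2 = 86**2 = 7396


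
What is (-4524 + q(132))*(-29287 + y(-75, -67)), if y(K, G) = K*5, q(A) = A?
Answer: 130275504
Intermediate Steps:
y(K, G) = 5*K
(-4524 + q(132))*(-29287 + y(-75, -67)) = (-4524 + 132)*(-29287 + 5*(-75)) = -4392*(-29287 - 375) = -4392*(-29662) = 130275504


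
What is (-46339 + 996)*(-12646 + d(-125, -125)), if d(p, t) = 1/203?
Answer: 116401692991/203 ≈ 5.7341e+8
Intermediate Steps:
d(p, t) = 1/203
(-46339 + 996)*(-12646 + d(-125, -125)) = (-46339 + 996)*(-12646 + 1/203) = -45343*(-2567137/203) = 116401692991/203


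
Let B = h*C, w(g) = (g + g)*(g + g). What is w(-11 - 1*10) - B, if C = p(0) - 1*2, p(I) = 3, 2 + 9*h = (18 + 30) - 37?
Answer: 1763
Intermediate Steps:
h = 1 (h = -2/9 + ((18 + 30) - 37)/9 = -2/9 + (48 - 37)/9 = -2/9 + (⅑)*11 = -2/9 + 11/9 = 1)
C = 1 (C = 3 - 1*2 = 3 - 2 = 1)
w(g) = 4*g² (w(g) = (2*g)*(2*g) = 4*g²)
B = 1 (B = 1*1 = 1)
w(-11 - 1*10) - B = 4*(-11 - 1*10)² - 1*1 = 4*(-11 - 10)² - 1 = 4*(-21)² - 1 = 4*441 - 1 = 1764 - 1 = 1763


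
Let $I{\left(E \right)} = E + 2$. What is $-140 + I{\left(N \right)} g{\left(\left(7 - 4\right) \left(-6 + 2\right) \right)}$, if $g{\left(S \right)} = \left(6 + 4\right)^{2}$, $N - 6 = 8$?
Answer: $1460$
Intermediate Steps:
$N = 14$ ($N = 6 + 8 = 14$)
$I{\left(E \right)} = 2 + E$
$g{\left(S \right)} = 100$ ($g{\left(S \right)} = 10^{2} = 100$)
$-140 + I{\left(N \right)} g{\left(\left(7 - 4\right) \left(-6 + 2\right) \right)} = -140 + \left(2 + 14\right) 100 = -140 + 16 \cdot 100 = -140 + 1600 = 1460$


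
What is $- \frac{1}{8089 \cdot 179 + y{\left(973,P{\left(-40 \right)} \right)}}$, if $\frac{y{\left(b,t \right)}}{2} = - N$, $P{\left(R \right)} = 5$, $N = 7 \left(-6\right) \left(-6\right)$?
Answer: $- \frac{1}{1447427} \approx -6.9088 \cdot 10^{-7}$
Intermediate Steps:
$N = 252$ ($N = \left(-42\right) \left(-6\right) = 252$)
$y{\left(b,t \right)} = -504$ ($y{\left(b,t \right)} = 2 \left(\left(-1\right) 252\right) = 2 \left(-252\right) = -504$)
$- \frac{1}{8089 \cdot 179 + y{\left(973,P{\left(-40 \right)} \right)}} = - \frac{1}{8089 \cdot 179 - 504} = - \frac{1}{1447931 - 504} = - \frac{1}{1447427}$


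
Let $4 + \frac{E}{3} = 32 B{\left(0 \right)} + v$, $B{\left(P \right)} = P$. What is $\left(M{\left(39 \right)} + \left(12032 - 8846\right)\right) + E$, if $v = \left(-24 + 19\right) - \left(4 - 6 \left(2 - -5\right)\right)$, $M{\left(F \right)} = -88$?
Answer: $3185$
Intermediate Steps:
$v = 33$ ($v = -5 - \left(4 - 6 \left(2 + 5\right)\right) = -5 + \left(-4 + 6 \cdot 7\right) = -5 + \left(-4 + 42\right) = -5 + 38 = 33$)
$E = 87$ ($E = -12 + 3 \left(32 \cdot 0 + 33\right) = -12 + 3 \left(0 + 33\right) = -12 + 3 \cdot 33 = -12 + 99 = 87$)
$\left(M{\left(39 \right)} + \left(12032 - 8846\right)\right) + E = \left(-88 + \left(12032 - 8846\right)\right) + 87 = \left(-88 + 3186\right) + 87 = 3098 + 87 = 3185$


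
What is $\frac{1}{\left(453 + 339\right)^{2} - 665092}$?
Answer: $- \frac{1}{37828} \approx -2.6435 \cdot 10^{-5}$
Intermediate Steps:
$\frac{1}{\left(453 + 339\right)^{2} - 665092} = \frac{1}{792^{2} - 665092} = \frac{1}{627264 - 665092} = \frac{1}{-37828} = - \frac{1}{37828}$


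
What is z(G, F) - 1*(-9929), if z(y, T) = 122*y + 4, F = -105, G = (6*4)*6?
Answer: 27501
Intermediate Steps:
G = 144 (G = 24*6 = 144)
z(y, T) = 4 + 122*y
z(G, F) - 1*(-9929) = (4 + 122*144) - 1*(-9929) = (4 + 17568) + 9929 = 17572 + 9929 = 27501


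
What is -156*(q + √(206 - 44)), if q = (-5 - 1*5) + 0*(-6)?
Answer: 1560 - 1404*√2 ≈ -425.56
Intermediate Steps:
q = -10 (q = (-5 - 5) + 0 = -10 + 0 = -10)
-156*(q + √(206 - 44)) = -156*(-10 + √(206 - 44)) = -156*(-10 + √162) = -156*(-10 + 9*√2) = 1560 - 1404*√2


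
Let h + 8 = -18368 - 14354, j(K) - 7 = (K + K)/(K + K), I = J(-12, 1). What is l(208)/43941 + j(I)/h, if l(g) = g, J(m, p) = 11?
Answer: 358684/79899385 ≈ 0.0044892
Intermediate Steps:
I = 11
j(K) = 8 (j(K) = 7 + (K + K)/(K + K) = 7 + (2*K)/((2*K)) = 7 + (2*K)*(1/(2*K)) = 7 + 1 = 8)
h = -32730 (h = -8 + (-18368 - 14354) = -8 - 32722 = -32730)
l(208)/43941 + j(I)/h = 208/43941 + 8/(-32730) = 208*(1/43941) + 8*(-1/32730) = 208/43941 - 4/16365 = 358684/79899385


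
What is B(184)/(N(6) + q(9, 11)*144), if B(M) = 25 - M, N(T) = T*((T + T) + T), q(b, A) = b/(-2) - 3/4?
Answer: 53/216 ≈ 0.24537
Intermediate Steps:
q(b, A) = -¾ - b/2 (q(b, A) = b*(-½) - 3*¼ = -b/2 - ¾ = -¾ - b/2)
N(T) = 3*T² (N(T) = T*(2*T + T) = T*(3*T) = 3*T²)
B(184)/(N(6) + q(9, 11)*144) = (25 - 1*184)/(3*6² + (-¾ - ½*9)*144) = (25 - 184)/(3*36 + (-¾ - 9/2)*144) = -159/(108 - 21/4*144) = -159/(108 - 756) = -159/(-648) = -159*(-1/648) = 53/216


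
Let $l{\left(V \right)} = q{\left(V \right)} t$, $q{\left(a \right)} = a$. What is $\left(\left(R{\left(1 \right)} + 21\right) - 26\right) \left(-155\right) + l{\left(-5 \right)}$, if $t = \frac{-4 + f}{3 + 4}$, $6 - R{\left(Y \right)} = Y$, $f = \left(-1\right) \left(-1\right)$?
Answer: $\frac{15}{7} \approx 2.1429$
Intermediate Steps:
$f = 1$
$R{\left(Y \right)} = 6 - Y$
$t = - \frac{3}{7}$ ($t = \frac{-4 + 1}{3 + 4} = - \frac{3}{7} \approx -0.42857$)
$l{\left(V \right)} = - \frac{3 V}{7}$ ($l{\left(V \right)} = V \left(- \frac{3}{7}\right) = - \frac{3 V}{7}$)
$\left(\left(R{\left(1 \right)} + 21\right) - 26\right) \left(-155\right) + l{\left(-5 \right)} = \left(\left(\left(6 - 1\right) + 21\right) - 26\right) \left(-155\right) - - \frac{15}{7} = \left(\left(\left(6 - 1\right) + 21\right) - 26\right) \left(-155\right) + \frac{15}{7} = \left(\left(5 + 21\right) - 26\right) \left(-155\right) + \frac{15}{7} = \left(26 - 26\right) \left(-155\right) + \frac{15}{7} = 0 \left(-155\right) + \frac{15}{7} = 0 + \frac{15}{7} = \frac{15}{7}$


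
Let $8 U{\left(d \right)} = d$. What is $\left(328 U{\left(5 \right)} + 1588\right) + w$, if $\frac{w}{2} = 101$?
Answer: $1995$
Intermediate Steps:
$w = 202$ ($w = 2 \cdot 101 = 202$)
$U{\left(d \right)} = \frac{d}{8}$
$\left(328 U{\left(5 \right)} + 1588\right) + w = \left(328 \cdot \frac{1}{8} \cdot 5 + 1588\right) + 202 = \left(328 \cdot \frac{5}{8} + 1588\right) + 202 = \left(205 + 1588\right) + 202 = 1793 + 202 = 1995$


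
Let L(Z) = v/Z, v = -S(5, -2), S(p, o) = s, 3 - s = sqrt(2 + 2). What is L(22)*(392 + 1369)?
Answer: -1761/22 ≈ -80.045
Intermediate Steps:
s = 1 (s = 3 - sqrt(2 + 2) = 3 - sqrt(4) = 3 - 1*2 = 3 - 2 = 1)
S(p, o) = 1
v = -1 (v = -1*1 = -1)
L(Z) = -1/Z
L(22)*(392 + 1369) = (-1/22)*(392 + 1369) = -1*1/22*1761 = -1/22*1761 = -1761/22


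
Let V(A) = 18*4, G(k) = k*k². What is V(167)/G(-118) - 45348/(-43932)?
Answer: 776094292/751892519 ≈ 1.0322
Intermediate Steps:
G(k) = k³
V(A) = 72
V(167)/G(-118) - 45348/(-43932) = 72/((-118)³) - 45348/(-43932) = 72/(-1643032) - 45348*(-1/43932) = 72*(-1/1643032) + 3779/3661 = -9/205379 + 3779/3661 = 776094292/751892519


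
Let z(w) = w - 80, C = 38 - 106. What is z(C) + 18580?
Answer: 18432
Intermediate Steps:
C = -68
z(w) = -80 + w
z(C) + 18580 = (-80 - 68) + 18580 = -148 + 18580 = 18432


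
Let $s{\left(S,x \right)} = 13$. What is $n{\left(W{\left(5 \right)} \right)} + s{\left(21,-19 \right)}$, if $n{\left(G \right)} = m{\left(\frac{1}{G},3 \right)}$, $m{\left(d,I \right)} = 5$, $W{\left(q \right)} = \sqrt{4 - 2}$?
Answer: $18$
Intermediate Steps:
$W{\left(q \right)} = \sqrt{2}$
$n{\left(G \right)} = 5$
$n{\left(W{\left(5 \right)} \right)} + s{\left(21,-19 \right)} = 5 + 13 = 18$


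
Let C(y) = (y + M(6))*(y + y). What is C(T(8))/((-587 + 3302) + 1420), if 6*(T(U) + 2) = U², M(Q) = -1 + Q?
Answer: 2132/37215 ≈ 0.057289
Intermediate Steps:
T(U) = -2 + U²/6
C(y) = 2*y*(5 + y) (C(y) = (y + (-1 + 6))*(y + y) = (y + 5)*(2*y) = (5 + y)*(2*y) = 2*y*(5 + y))
C(T(8))/((-587 + 3302) + 1420) = (2*(-2 + (⅙)*8²)*(5 + (-2 + (⅙)*8²)))/((-587 + 3302) + 1420) = (2*(-2 + (⅙)*64)*(5 + (-2 + (⅙)*64)))/(2715 + 1420) = (2*(-2 + 32/3)*(5 + (-2 + 32/3)))/4135 = (2*(26/3)*(5 + 26/3))*(1/4135) = (2*(26/3)*(41/3))*(1/4135) = (2132/9)*(1/4135) = 2132/37215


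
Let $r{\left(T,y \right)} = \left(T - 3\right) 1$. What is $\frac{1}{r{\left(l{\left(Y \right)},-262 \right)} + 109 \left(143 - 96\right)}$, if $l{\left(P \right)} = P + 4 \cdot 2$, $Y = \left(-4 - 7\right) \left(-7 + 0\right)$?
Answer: $\frac{1}{5205} \approx 0.00019212$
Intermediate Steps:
$Y = 77$ ($Y = \left(-11\right) \left(-7\right) = 77$)
$l{\left(P \right)} = 8 + P$ ($l{\left(P \right)} = P + 8 = 8 + P$)
$r{\left(T,y \right)} = -3 + T$ ($r{\left(T,y \right)} = \left(-3 + T\right) 1 = -3 + T$)
$\frac{1}{r{\left(l{\left(Y \right)},-262 \right)} + 109 \left(143 - 96\right)} = \frac{1}{\left(-3 + \left(8 + 77\right)\right) + 109 \left(143 - 96\right)} = \frac{1}{\left(-3 + 85\right) + 109 \cdot 47} = \frac{1}{82 + 5123} = \frac{1}{5205}$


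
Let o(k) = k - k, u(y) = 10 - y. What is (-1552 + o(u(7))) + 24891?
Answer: 23339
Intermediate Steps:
o(k) = 0
(-1552 + o(u(7))) + 24891 = (-1552 + 0) + 24891 = -1552 + 24891 = 23339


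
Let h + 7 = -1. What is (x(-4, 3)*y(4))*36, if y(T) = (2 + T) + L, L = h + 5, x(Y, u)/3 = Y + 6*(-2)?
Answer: -5184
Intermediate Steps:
h = -8 (h = -7 - 1 = -8)
x(Y, u) = -36 + 3*Y (x(Y, u) = 3*(Y + 6*(-2)) = 3*(Y - 12) = 3*(-12 + Y) = -36 + 3*Y)
L = -3 (L = -8 + 5 = -3)
y(T) = -1 + T (y(T) = (2 + T) - 3 = -1 + T)
(x(-4, 3)*y(4))*36 = ((-36 + 3*(-4))*(-1 + 4))*36 = ((-36 - 12)*3)*36 = -48*3*36 = -144*36 = -5184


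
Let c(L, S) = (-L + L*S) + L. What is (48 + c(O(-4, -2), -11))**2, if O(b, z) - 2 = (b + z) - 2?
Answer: 12996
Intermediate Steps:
O(b, z) = b + z (O(b, z) = 2 + ((b + z) - 2) = 2 + (-2 + b + z) = b + z)
c(L, S) = L*S
(48 + c(O(-4, -2), -11))**2 = (48 + (-4 - 2)*(-11))**2 = (48 - 6*(-11))**2 = (48 + 66)**2 = 114**2 = 12996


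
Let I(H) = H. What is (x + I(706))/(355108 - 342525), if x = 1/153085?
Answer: 108078011/1926268555 ≈ 0.056107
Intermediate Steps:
x = 1/153085 ≈ 6.5323e-6
(x + I(706))/(355108 - 342525) = (1/153085 + 706)/(355108 - 342525) = (108078011/153085)/12583 = (108078011/153085)*(1/12583) = 108078011/1926268555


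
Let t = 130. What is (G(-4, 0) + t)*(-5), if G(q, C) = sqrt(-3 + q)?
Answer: -650 - 5*I*sqrt(7) ≈ -650.0 - 13.229*I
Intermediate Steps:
(G(-4, 0) + t)*(-5) = (sqrt(-3 - 4) + 130)*(-5) = (sqrt(-7) + 130)*(-5) = (I*sqrt(7) + 130)*(-5) = (130 + I*sqrt(7))*(-5) = -650 - 5*I*sqrt(7)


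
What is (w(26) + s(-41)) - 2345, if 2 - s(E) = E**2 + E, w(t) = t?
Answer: -3957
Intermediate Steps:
s(E) = 2 - E - E**2 (s(E) = 2 - (E**2 + E) = 2 - (E + E**2) = 2 + (-E - E**2) = 2 - E - E**2)
(w(26) + s(-41)) - 2345 = (26 + (2 - 1*(-41) - 1*(-41)**2)) - 2345 = (26 + (2 + 41 - 1*1681)) - 2345 = (26 + (2 + 41 - 1681)) - 2345 = (26 - 1638) - 2345 = -1612 - 2345 = -3957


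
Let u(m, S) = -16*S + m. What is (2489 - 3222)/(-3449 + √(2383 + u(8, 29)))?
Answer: 2528117/11893674 + 733*√1927/11893674 ≈ 0.21527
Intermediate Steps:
u(m, S) = m - 16*S
(2489 - 3222)/(-3449 + √(2383 + u(8, 29))) = (2489 - 3222)/(-3449 + √(2383 + (8 - 16*29))) = -733/(-3449 + √(2383 + (8 - 464))) = -733/(-3449 + √(2383 - 456)) = -733/(-3449 + √1927)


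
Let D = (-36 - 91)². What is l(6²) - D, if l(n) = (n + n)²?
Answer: -10945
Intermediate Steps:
l(n) = 4*n² (l(n) = (2*n)² = 4*n²)
D = 16129 (D = (-127)² = 16129)
l(6²) - D = 4*(6²)² - 1*16129 = 4*36² - 16129 = 4*1296 - 16129 = 5184 - 16129 = -10945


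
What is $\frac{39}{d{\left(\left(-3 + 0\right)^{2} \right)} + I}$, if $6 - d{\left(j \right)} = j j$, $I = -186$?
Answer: $- \frac{13}{87} \approx -0.14943$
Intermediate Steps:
$d{\left(j \right)} = 6 - j^{2}$ ($d{\left(j \right)} = 6 - j j = 6 - j^{2}$)
$\frac{39}{d{\left(\left(-3 + 0\right)^{2} \right)} + I} = \frac{39}{\left(6 - \left(\left(-3 + 0\right)^{2}\right)^{2}\right) - 186} = \frac{39}{\left(6 - \left(\left(-3\right)^{2}\right)^{2}\right) - 186} = \frac{39}{\left(6 - 9^{2}\right) - 186} = \frac{39}{\left(6 - 81\right) - 186} = \frac{39}{-75 - 186} = \frac{39}{-261} = 39 \left(- \frac{1}{261}\right) = - \frac{13}{87}$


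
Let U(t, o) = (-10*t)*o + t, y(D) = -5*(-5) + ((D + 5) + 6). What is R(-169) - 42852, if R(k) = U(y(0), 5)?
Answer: -44616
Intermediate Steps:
y(D) = 36 + D (y(D) = 25 + ((5 + D) + 6) = 25 + (11 + D) = 36 + D)
U(t, o) = t - 10*o*t (U(t, o) = -10*o*t + t = t - 10*o*t)
R(k) = -1764 (R(k) = (36 + 0)*(1 - 10*5) = 36*(1 - 50) = 36*(-49) = -1764)
R(-169) - 42852 = -1764 - 42852 = -44616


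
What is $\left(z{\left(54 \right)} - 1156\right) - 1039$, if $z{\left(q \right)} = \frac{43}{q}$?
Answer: $- \frac{118487}{54} \approx -2194.2$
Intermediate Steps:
$\left(z{\left(54 \right)} - 1156\right) - 1039 = \left(\frac{43}{54} - 1156\right) - 1039 = - \frac{62381}{54} - 1039 = - \frac{118487}{54}$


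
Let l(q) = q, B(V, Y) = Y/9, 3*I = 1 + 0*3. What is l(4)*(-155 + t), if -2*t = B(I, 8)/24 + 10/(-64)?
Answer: -267737/432 ≈ -619.76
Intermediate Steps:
I = 1/3 (I = (1 + 0*3)/3 = (1 + 0)/3 = (1/3)*1 = 1/3 ≈ 0.33333)
B(V, Y) = Y/9 (B(V, Y) = Y*(1/9) = Y/9)
t = 103/1728 (t = -(((1/9)*8)/24 + 10/(-64))/2 = -((8/9)*(1/24) + 10*(-1/64))/2 = -(1/27 - 5/32)/2 = -1/2*(-103/864) = 103/1728 ≈ 0.059606)
l(4)*(-155 + t) = 4*(-155 + 103/1728) = 4*(-267737/1728) = -267737/432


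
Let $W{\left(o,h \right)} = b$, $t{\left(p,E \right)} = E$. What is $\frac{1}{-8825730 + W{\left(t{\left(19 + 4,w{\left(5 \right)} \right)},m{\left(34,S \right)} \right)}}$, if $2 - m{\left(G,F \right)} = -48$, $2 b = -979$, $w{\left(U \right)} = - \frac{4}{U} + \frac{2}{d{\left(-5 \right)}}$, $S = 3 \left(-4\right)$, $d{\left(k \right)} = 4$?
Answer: $- \frac{2}{17652439} \approx -1.133 \cdot 10^{-7}$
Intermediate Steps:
$S = -12$
$w{\left(U \right)} = \frac{1}{2} - \frac{4}{U}$ ($w{\left(U \right)} = - \frac{4}{U} + \frac{2}{4} = - \frac{4}{U} + 2 \cdot \frac{1}{4} = - \frac{4}{U} + \frac{1}{2} = \frac{1}{2} - \frac{4}{U}$)
$b = - \frac{979}{2}$ ($b = \frac{1}{2} \left(-979\right) = - \frac{979}{2} \approx -489.5$)
$m{\left(G,F \right)} = 50$ ($m{\left(G,F \right)} = 2 - -48 = 2 + 48 = 50$)
$W{\left(o,h \right)} = - \frac{979}{2}$
$\frac{1}{-8825730 + W{\left(t{\left(19 + 4,w{\left(5 \right)} \right)},m{\left(34,S \right)} \right)}} = \frac{1}{-8825730 - \frac{979}{2}} = \frac{1}{- \frac{17652439}{2}} = - \frac{2}{17652439}$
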